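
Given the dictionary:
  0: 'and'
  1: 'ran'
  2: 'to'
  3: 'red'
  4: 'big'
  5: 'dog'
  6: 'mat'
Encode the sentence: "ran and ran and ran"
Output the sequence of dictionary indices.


Look up each word in the dictionary:
  'ran' -> 1
  'and' -> 0
  'ran' -> 1
  'and' -> 0
  'ran' -> 1

Encoded: [1, 0, 1, 0, 1]


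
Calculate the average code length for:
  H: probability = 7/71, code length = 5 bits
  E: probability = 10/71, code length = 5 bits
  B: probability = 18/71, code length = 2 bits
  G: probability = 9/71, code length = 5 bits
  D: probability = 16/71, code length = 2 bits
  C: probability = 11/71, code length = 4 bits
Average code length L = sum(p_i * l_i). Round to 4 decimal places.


Weighted contributions p_i * l_i:
  H: (7/71) * 5 = 35/71
  E: (10/71) * 5 = 50/71
  B: (18/71) * 2 = 36/71
  G: (9/71) * 5 = 45/71
  D: (16/71) * 2 = 32/71
  C: (11/71) * 4 = 44/71
Sum = (35 + 50 + 36 + 45 + 32 + 44)/71 = 242/71

L = 242/71 = 3.4085 bits/symbol


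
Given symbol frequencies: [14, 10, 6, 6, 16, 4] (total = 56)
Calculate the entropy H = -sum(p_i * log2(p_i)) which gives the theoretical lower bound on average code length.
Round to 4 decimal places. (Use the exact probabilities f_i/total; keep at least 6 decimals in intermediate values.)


Per-symbol terms -p_i * log2(p_i) with p_i = f_i/56:
  p = 14/56 = 0.250000: log2(p) = -2.000000, -p*log2(p) = 0.500000
  p = 10/56 = 0.178571: log2(p) = -2.485427, -p*log2(p) = 0.443826
  p = 6/56 = 0.107143: log2(p) = -3.222392, -p*log2(p) = 0.345256
  p = 6/56 = 0.107143: log2(p) = -3.222392, -p*log2(p) = 0.345256
  p = 16/56 = 0.285714: log2(p) = -1.807355, -p*log2(p) = 0.516387
  p = 4/56 = 0.071429: log2(p) = -3.807355, -p*log2(p) = 0.271954
H = 0.500000 + 0.443826 + 0.345256 + 0.345256 + 0.516387 + 0.271954 = 2.422679

H = 2.4227 bits/symbol


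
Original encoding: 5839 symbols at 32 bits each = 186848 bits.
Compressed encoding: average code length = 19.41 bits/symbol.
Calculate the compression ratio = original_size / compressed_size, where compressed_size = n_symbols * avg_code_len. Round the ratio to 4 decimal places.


original_size = n_symbols * orig_bits = 5839 * 32 = 186848 bits
compressed_size = n_symbols * avg_code_len = 5839 * 19.41 = 113334.99 bits
ratio = original_size / compressed_size = 186848 / 113334.99 = 1.6486

Compression ratio = 1.6486


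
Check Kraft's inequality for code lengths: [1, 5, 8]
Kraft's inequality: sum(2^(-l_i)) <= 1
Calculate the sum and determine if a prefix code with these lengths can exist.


Sum = 2^(-1) + 2^(-5) + 2^(-8)
    = 0.5 + 0.03125 + 0.00390625
    = 137/256 = 0.53515625
Since 0.53515625 <= 1, Kraft's inequality IS satisfied.
A prefix code with these lengths CAN exist.

Kraft sum = 0.53515625. Satisfied.


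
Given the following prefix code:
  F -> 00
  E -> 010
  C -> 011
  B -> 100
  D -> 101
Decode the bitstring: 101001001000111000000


Decoding step by step:
Bits 101 -> D
Bits 00 -> F
Bits 100 -> B
Bits 100 -> B
Bits 011 -> C
Bits 100 -> B
Bits 00 -> F
Bits 00 -> F


Decoded message: DFBBCBFF


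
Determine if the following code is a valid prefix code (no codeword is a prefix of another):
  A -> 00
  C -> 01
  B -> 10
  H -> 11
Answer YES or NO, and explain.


Checking each pair (does one codeword prefix another?):
  A='00' vs C='01': no prefix
  A='00' vs B='10': no prefix
  A='00' vs H='11': no prefix
  C='01' vs A='00': no prefix
  C='01' vs B='10': no prefix
  C='01' vs H='11': no prefix
  B='10' vs A='00': no prefix
  B='10' vs C='01': no prefix
  B='10' vs H='11': no prefix
  H='11' vs A='00': no prefix
  H='11' vs C='01': no prefix
  H='11' vs B='10': no prefix
No violation found over all pairs.

YES -- this is a valid prefix code. No codeword is a prefix of any other codeword.


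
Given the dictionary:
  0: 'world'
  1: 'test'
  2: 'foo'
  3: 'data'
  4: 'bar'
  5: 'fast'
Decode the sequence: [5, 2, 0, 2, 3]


Look up each index in the dictionary:
  5 -> 'fast'
  2 -> 'foo'
  0 -> 'world'
  2 -> 'foo'
  3 -> 'data'

Decoded: "fast foo world foo data"


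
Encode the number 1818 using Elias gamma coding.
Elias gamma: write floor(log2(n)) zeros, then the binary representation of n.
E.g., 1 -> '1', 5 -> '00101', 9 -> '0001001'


num_bits = floor(log2(1818)) + 1 = 11
leading_zeros = num_bits - 1 = 10
binary(1818) = 11100011010

Elias gamma(1818) = '0000000000' + '11100011010' = 000000000011100011010 (21 bits)


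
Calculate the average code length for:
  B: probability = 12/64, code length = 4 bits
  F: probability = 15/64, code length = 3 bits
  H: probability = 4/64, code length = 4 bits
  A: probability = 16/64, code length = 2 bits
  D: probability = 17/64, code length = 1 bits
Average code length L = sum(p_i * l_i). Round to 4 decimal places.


Weighted contributions p_i * l_i:
  B: (12/64) * 4 = 48/64
  F: (15/64) * 3 = 45/64
  H: (4/64) * 4 = 16/64
  A: (16/64) * 2 = 32/64
  D: (17/64) * 1 = 17/64
Sum = (48 + 45 + 16 + 32 + 17)/64 = 158/64

L = 158/64 = 2.4688 bits/symbol


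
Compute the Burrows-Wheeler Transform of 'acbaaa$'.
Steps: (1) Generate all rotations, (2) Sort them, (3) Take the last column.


Rotations (sorted):
  0: $acbaaa -> last char: a
  1: a$acbaa -> last char: a
  2: aa$acba -> last char: a
  3: aaa$acb -> last char: b
  4: acbaaa$ -> last char: $
  5: baaa$ac -> last char: c
  6: cbaaa$a -> last char: a


BWT = aaab$ca


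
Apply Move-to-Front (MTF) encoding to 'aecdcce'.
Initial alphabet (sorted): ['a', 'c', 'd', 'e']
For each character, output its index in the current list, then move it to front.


MTF encoding:
'a': index 0 in ['a', 'c', 'd', 'e'] -> ['a', 'c', 'd', 'e']
'e': index 3 in ['a', 'c', 'd', 'e'] -> ['e', 'a', 'c', 'd']
'c': index 2 in ['e', 'a', 'c', 'd'] -> ['c', 'e', 'a', 'd']
'd': index 3 in ['c', 'e', 'a', 'd'] -> ['d', 'c', 'e', 'a']
'c': index 1 in ['d', 'c', 'e', 'a'] -> ['c', 'd', 'e', 'a']
'c': index 0 in ['c', 'd', 'e', 'a'] -> ['c', 'd', 'e', 'a']
'e': index 2 in ['c', 'd', 'e', 'a'] -> ['e', 'c', 'd', 'a']


Output: [0, 3, 2, 3, 1, 0, 2]


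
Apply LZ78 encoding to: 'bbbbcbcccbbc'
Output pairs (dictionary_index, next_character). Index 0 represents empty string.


LZ78 encoding steps:
Dictionary: {0: ''}
Step 1: w='' (idx 0), next='b' -> output (0, 'b'), add 'b' as idx 1
Step 2: w='b' (idx 1), next='b' -> output (1, 'b'), add 'bb' as idx 2
Step 3: w='b' (idx 1), next='c' -> output (1, 'c'), add 'bc' as idx 3
Step 4: w='bc' (idx 3), next='c' -> output (3, 'c'), add 'bcc' as idx 4
Step 5: w='' (idx 0), next='c' -> output (0, 'c'), add 'c' as idx 5
Step 6: w='bb' (idx 2), next='c' -> output (2, 'c'), add 'bbc' as idx 6


Encoded: [(0, 'b'), (1, 'b'), (1, 'c'), (3, 'c'), (0, 'c'), (2, 'c')]


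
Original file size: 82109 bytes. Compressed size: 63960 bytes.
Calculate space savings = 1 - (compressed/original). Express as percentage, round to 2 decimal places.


ratio = compressed/original = 63960/82109 = 0.778965
savings = 1 - ratio = 1 - 0.778965 = 0.221035
as a percentage: 0.221035 * 100 = 22.1%

Space savings = 1 - 63960/82109 = 22.1%


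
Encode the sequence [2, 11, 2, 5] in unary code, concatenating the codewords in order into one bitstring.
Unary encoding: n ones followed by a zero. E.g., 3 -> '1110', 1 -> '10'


Encode each number as n ones followed by a terminating 0:
  2 -> 110 (3 bits)
  11 -> 111111111110 (12 bits)
  2 -> 110 (3 bits)
  5 -> 111110 (6 bits)
Total length = 3 + 12 + 3 + 6 = 24 bits.

Unary([2, 11, 2, 5]) = 110111111111110110111110 (24 bits)


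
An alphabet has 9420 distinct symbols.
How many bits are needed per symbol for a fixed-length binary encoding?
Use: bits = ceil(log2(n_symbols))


log2(9420) = 13.2015
Bracket: 2^13 = 8192 < 9420 <= 2^14 = 16384
So ceil(log2(9420)) = 14

bits = ceil(log2(9420)) = ceil(13.2015) = 14 bits


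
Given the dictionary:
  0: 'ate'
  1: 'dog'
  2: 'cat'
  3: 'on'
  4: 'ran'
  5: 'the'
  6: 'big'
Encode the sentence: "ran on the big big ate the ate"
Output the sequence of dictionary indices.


Look up each word in the dictionary:
  'ran' -> 4
  'on' -> 3
  'the' -> 5
  'big' -> 6
  'big' -> 6
  'ate' -> 0
  'the' -> 5
  'ate' -> 0

Encoded: [4, 3, 5, 6, 6, 0, 5, 0]


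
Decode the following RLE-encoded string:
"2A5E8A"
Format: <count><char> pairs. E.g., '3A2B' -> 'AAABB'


Expanding each <count><char> pair:
  2A -> 'AA'
  5E -> 'EEEEE'
  8A -> 'AAAAAAAA'

Decoded = AAEEEEEAAAAAAAA


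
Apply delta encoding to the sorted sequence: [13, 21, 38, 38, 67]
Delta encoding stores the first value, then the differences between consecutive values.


First value: 13
Deltas:
  21 - 13 = 8
  38 - 21 = 17
  38 - 38 = 0
  67 - 38 = 29


Delta encoded: [13, 8, 17, 0, 29]


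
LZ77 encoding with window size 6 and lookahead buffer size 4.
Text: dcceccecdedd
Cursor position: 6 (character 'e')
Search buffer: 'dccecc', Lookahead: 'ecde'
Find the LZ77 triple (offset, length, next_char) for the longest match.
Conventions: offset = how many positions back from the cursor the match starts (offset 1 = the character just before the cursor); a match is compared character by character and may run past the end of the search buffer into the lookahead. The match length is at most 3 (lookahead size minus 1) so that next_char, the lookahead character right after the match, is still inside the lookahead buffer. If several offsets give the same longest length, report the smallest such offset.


Try each offset into the search buffer:
  offset=1 (pos 5, char 'c'): match length 0
  offset=2 (pos 4, char 'c'): match length 0
  offset=3 (pos 3, char 'e'): match length 2
  offset=4 (pos 2, char 'c'): match length 0
  offset=5 (pos 1, char 'c'): match length 0
  offset=6 (pos 0, char 'd'): match length 0
Longest match has length 2 at offset 3.
next_char = character at position 6 + 2 = 8 -> 'd'

Best match: offset=3, length=2 (matching 'ec' starting at position 3)
LZ77 triple: (3, 2, 'd')


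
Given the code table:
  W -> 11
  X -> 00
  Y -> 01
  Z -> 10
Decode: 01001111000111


Decoding:
01 -> Y
00 -> X
11 -> W
11 -> W
00 -> X
01 -> Y
11 -> W


Result: YXWWXYW


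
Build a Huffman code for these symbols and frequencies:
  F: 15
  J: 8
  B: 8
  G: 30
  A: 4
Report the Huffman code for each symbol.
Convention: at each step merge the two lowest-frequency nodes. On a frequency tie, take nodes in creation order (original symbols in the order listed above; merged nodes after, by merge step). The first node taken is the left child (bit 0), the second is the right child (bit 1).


Huffman tree construction:
Step 1: Merge A(4) + J(8) = 12
Step 2: Merge B(8) + (A+J)(12) = 20
Step 3: Merge F(15) + (B+(A+J))(20) = 35
Step 4: Merge G(30) + (F+(B+(A+J)))(35) = 65
Read each symbol's code off the tree from the root (left child = 0, right child = 1).

Codes:
  F: 10 (length 2)
  J: 1111 (length 4)
  B: 110 (length 3)
  G: 0 (length 1)
  A: 1110 (length 4)
Average code length: 132/65 = 2.0308 bits/symbol


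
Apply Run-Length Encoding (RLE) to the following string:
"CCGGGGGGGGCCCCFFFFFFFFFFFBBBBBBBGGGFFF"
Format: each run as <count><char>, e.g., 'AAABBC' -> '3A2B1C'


Scanning runs left to right:
  i=0: run of 'C' x 2 -> '2C'
  i=2: run of 'G' x 8 -> '8G'
  i=10: run of 'C' x 4 -> '4C'
  i=14: run of 'F' x 11 -> '11F'
  i=25: run of 'B' x 7 -> '7B'
  i=32: run of 'G' x 3 -> '3G'
  i=35: run of 'F' x 3 -> '3F'

RLE = 2C8G4C11F7B3G3F


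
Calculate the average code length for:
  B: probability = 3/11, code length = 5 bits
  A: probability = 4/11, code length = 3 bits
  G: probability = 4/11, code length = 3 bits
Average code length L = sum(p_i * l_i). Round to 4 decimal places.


Weighted contributions p_i * l_i:
  B: (3/11) * 5 = 15/11
  A: (4/11) * 3 = 12/11
  G: (4/11) * 3 = 12/11
Sum = (15 + 12 + 12)/11 = 39/11

L = 39/11 = 3.5455 bits/symbol


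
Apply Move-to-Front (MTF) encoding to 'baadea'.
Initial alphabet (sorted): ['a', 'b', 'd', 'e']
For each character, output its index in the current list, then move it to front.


MTF encoding:
'b': index 1 in ['a', 'b', 'd', 'e'] -> ['b', 'a', 'd', 'e']
'a': index 1 in ['b', 'a', 'd', 'e'] -> ['a', 'b', 'd', 'e']
'a': index 0 in ['a', 'b', 'd', 'e'] -> ['a', 'b', 'd', 'e']
'd': index 2 in ['a', 'b', 'd', 'e'] -> ['d', 'a', 'b', 'e']
'e': index 3 in ['d', 'a', 'b', 'e'] -> ['e', 'd', 'a', 'b']
'a': index 2 in ['e', 'd', 'a', 'b'] -> ['a', 'e', 'd', 'b']


Output: [1, 1, 0, 2, 3, 2]


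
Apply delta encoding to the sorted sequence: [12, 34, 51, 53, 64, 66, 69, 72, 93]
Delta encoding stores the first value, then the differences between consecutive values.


First value: 12
Deltas:
  34 - 12 = 22
  51 - 34 = 17
  53 - 51 = 2
  64 - 53 = 11
  66 - 64 = 2
  69 - 66 = 3
  72 - 69 = 3
  93 - 72 = 21


Delta encoded: [12, 22, 17, 2, 11, 2, 3, 3, 21]


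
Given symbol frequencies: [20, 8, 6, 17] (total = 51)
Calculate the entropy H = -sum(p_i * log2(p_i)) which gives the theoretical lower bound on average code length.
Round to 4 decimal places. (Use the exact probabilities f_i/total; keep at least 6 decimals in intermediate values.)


Per-symbol terms -p_i * log2(p_i) with p_i = f_i/51:
  p = 20/51 = 0.392157: log2(p) = -1.350497, -p*log2(p) = 0.529607
  p = 8/51 = 0.156863: log2(p) = -2.672425, -p*log2(p) = 0.419204
  p = 6/51 = 0.117647: log2(p) = -3.087463, -p*log2(p) = 0.363231
  p = 17/51 = 0.333333: log2(p) = -1.584963, -p*log2(p) = 0.528321
H = 0.529607 + 0.419204 + 0.363231 + 0.528321 = 1.840363

H = 1.8404 bits/symbol


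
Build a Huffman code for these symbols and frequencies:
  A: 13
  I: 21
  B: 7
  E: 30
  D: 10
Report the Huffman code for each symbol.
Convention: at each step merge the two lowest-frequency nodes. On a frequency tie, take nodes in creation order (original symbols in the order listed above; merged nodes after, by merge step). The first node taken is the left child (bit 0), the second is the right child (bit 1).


Huffman tree construction:
Step 1: Merge B(7) + D(10) = 17
Step 2: Merge A(13) + (B+D)(17) = 30
Step 3: Merge I(21) + E(30) = 51
Step 4: Merge (A+(B+D))(30) + (I+E)(51) = 81
Read each symbol's code off the tree from the root (left child = 0, right child = 1).

Codes:
  A: 00 (length 2)
  I: 10 (length 2)
  B: 010 (length 3)
  E: 11 (length 2)
  D: 011 (length 3)
Average code length: 179/81 = 2.2099 bits/symbol


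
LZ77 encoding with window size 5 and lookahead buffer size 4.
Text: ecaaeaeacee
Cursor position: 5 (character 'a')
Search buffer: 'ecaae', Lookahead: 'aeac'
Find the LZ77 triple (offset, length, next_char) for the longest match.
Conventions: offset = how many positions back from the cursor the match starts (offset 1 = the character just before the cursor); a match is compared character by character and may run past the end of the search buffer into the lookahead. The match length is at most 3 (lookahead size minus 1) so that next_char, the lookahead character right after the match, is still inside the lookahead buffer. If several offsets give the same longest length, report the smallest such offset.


Try each offset into the search buffer:
  offset=1 (pos 4, char 'e'): match length 0
  offset=2 (pos 3, char 'a'): match length 3
  offset=3 (pos 2, char 'a'): match length 1
  offset=4 (pos 1, char 'c'): match length 0
  offset=5 (pos 0, char 'e'): match length 0
Longest match has length 3 at offset 2.
next_char = character at position 5 + 3 = 8 -> 'c'

Best match: offset=2, length=3 (matching 'aea' starting at position 3)
LZ77 triple: (2, 3, 'c')


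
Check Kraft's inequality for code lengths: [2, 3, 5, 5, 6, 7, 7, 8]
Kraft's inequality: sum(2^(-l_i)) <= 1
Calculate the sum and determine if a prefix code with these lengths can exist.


Sum = 2^(-2) + 2^(-3) + 2^(-5) + 2^(-5) + 2^(-6) + 2^(-7) + 2^(-7) + 2^(-8)
    = 0.25 + 0.125 + 0.03125 + 0.03125 + 0.015625 + 0.0078125 + 0.0078125 + 0.00390625
    = 121/256 = 0.47265625
Since 0.47265625 <= 1, Kraft's inequality IS satisfied.
A prefix code with these lengths CAN exist.

Kraft sum = 0.47265625. Satisfied.


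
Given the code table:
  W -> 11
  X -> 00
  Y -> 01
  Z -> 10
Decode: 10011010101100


Decoding:
10 -> Z
01 -> Y
10 -> Z
10 -> Z
10 -> Z
11 -> W
00 -> X


Result: ZYZZZWX


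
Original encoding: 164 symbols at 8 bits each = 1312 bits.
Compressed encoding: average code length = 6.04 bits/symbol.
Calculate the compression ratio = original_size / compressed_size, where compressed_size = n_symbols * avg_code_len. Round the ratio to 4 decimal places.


original_size = n_symbols * orig_bits = 164 * 8 = 1312 bits
compressed_size = n_symbols * avg_code_len = 164 * 6.04 = 990.56 bits
ratio = original_size / compressed_size = 1312 / 990.56 = 1.3245

Compression ratio = 1.3245


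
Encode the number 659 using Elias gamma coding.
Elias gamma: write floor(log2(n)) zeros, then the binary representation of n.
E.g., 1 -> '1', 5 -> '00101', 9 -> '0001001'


num_bits = floor(log2(659)) + 1 = 10
leading_zeros = num_bits - 1 = 9
binary(659) = 1010010011

Elias gamma(659) = '000000000' + '1010010011' = 0000000001010010011 (19 bits)


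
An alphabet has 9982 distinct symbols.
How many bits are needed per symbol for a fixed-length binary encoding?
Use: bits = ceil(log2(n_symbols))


log2(9982) = 13.2851
Bracket: 2^13 = 8192 < 9982 <= 2^14 = 16384
So ceil(log2(9982)) = 14

bits = ceil(log2(9982)) = ceil(13.2851) = 14 bits


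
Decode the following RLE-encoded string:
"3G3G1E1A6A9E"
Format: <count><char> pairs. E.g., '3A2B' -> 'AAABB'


Expanding each <count><char> pair:
  3G -> 'GGG'
  3G -> 'GGG'
  1E -> 'E'
  1A -> 'A'
  6A -> 'AAAAAA'
  9E -> 'EEEEEEEEE'

Decoded = GGGGGGEAAAAAAAEEEEEEEEE


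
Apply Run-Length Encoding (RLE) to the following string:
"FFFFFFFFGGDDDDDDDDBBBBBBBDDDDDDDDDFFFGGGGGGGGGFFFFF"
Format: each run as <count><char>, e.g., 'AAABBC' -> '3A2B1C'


Scanning runs left to right:
  i=0: run of 'F' x 8 -> '8F'
  i=8: run of 'G' x 2 -> '2G'
  i=10: run of 'D' x 8 -> '8D'
  i=18: run of 'B' x 7 -> '7B'
  i=25: run of 'D' x 9 -> '9D'
  i=34: run of 'F' x 3 -> '3F'
  i=37: run of 'G' x 9 -> '9G'
  i=46: run of 'F' x 5 -> '5F'

RLE = 8F2G8D7B9D3F9G5F


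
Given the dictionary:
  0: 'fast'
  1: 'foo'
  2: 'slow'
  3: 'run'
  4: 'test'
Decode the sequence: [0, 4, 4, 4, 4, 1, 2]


Look up each index in the dictionary:
  0 -> 'fast'
  4 -> 'test'
  4 -> 'test'
  4 -> 'test'
  4 -> 'test'
  1 -> 'foo'
  2 -> 'slow'

Decoded: "fast test test test test foo slow"


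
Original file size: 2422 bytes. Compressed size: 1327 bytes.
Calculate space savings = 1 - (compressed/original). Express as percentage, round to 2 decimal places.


ratio = compressed/original = 1327/2422 = 0.547894
savings = 1 - ratio = 1 - 0.547894 = 0.452106
as a percentage: 0.452106 * 100 = 45.21%

Space savings = 1 - 1327/2422 = 45.21%


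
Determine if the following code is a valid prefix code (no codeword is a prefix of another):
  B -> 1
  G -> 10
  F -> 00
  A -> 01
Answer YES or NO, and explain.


Checking each pair (does one codeword prefix another?):
  B='1' vs G='10': prefix -- VIOLATION

NO -- this is NOT a valid prefix code. B (1) is a prefix of G (10).


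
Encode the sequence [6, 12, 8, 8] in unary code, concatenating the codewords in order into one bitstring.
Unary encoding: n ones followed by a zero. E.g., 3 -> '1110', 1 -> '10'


Encode each number as n ones followed by a terminating 0:
  6 -> 1111110 (7 bits)
  12 -> 1111111111110 (13 bits)
  8 -> 111111110 (9 bits)
  8 -> 111111110 (9 bits)
Total length = 7 + 13 + 9 + 9 = 38 bits.

Unary([6, 12, 8, 8]) = 11111101111111111110111111110111111110 (38 bits)


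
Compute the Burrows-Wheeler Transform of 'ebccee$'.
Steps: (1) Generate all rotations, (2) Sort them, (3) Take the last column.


Rotations (sorted):
  0: $ebccee -> last char: e
  1: bccee$e -> last char: e
  2: ccee$eb -> last char: b
  3: cee$ebc -> last char: c
  4: e$ebcce -> last char: e
  5: ebccee$ -> last char: $
  6: ee$ebcc -> last char: c


BWT = eebce$c


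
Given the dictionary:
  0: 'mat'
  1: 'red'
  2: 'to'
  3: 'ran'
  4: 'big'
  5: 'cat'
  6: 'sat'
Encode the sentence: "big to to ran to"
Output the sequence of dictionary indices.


Look up each word in the dictionary:
  'big' -> 4
  'to' -> 2
  'to' -> 2
  'ran' -> 3
  'to' -> 2

Encoded: [4, 2, 2, 3, 2]


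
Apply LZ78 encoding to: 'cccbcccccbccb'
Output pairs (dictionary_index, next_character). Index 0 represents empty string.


LZ78 encoding steps:
Dictionary: {0: ''}
Step 1: w='' (idx 0), next='c' -> output (0, 'c'), add 'c' as idx 1
Step 2: w='c' (idx 1), next='c' -> output (1, 'c'), add 'cc' as idx 2
Step 3: w='' (idx 0), next='b' -> output (0, 'b'), add 'b' as idx 3
Step 4: w='cc' (idx 2), next='c' -> output (2, 'c'), add 'ccc' as idx 4
Step 5: w='cc' (idx 2), next='b' -> output (2, 'b'), add 'ccb' as idx 5
Step 6: w='ccb' (idx 5), end of input -> output (5, '')


Encoded: [(0, 'c'), (1, 'c'), (0, 'b'), (2, 'c'), (2, 'b'), (5, '')]


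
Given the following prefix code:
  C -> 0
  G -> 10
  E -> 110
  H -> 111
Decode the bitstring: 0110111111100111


Decoding step by step:
Bits 0 -> C
Bits 110 -> E
Bits 111 -> H
Bits 111 -> H
Bits 10 -> G
Bits 0 -> C
Bits 111 -> H


Decoded message: CEHHGCH


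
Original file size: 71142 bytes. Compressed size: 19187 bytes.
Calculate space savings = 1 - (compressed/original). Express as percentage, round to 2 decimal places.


ratio = compressed/original = 19187/71142 = 0.2697
savings = 1 - ratio = 1 - 0.2697 = 0.7303
as a percentage: 0.7303 * 100 = 73.03%

Space savings = 1 - 19187/71142 = 73.03%


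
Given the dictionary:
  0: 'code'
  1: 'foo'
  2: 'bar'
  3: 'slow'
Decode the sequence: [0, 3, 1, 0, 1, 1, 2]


Look up each index in the dictionary:
  0 -> 'code'
  3 -> 'slow'
  1 -> 'foo'
  0 -> 'code'
  1 -> 'foo'
  1 -> 'foo'
  2 -> 'bar'

Decoded: "code slow foo code foo foo bar"


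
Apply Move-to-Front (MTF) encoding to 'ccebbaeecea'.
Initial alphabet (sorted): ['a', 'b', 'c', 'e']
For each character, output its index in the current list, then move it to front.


MTF encoding:
'c': index 2 in ['a', 'b', 'c', 'e'] -> ['c', 'a', 'b', 'e']
'c': index 0 in ['c', 'a', 'b', 'e'] -> ['c', 'a', 'b', 'e']
'e': index 3 in ['c', 'a', 'b', 'e'] -> ['e', 'c', 'a', 'b']
'b': index 3 in ['e', 'c', 'a', 'b'] -> ['b', 'e', 'c', 'a']
'b': index 0 in ['b', 'e', 'c', 'a'] -> ['b', 'e', 'c', 'a']
'a': index 3 in ['b', 'e', 'c', 'a'] -> ['a', 'b', 'e', 'c']
'e': index 2 in ['a', 'b', 'e', 'c'] -> ['e', 'a', 'b', 'c']
'e': index 0 in ['e', 'a', 'b', 'c'] -> ['e', 'a', 'b', 'c']
'c': index 3 in ['e', 'a', 'b', 'c'] -> ['c', 'e', 'a', 'b']
'e': index 1 in ['c', 'e', 'a', 'b'] -> ['e', 'c', 'a', 'b']
'a': index 2 in ['e', 'c', 'a', 'b'] -> ['a', 'e', 'c', 'b']


Output: [2, 0, 3, 3, 0, 3, 2, 0, 3, 1, 2]


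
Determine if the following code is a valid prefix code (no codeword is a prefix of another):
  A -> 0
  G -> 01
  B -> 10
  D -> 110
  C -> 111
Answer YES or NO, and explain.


Checking each pair (does one codeword prefix another?):
  A='0' vs G='01': prefix -- VIOLATION

NO -- this is NOT a valid prefix code. A (0) is a prefix of G (01).


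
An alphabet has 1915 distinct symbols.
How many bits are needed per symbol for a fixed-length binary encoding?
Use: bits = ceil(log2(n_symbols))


log2(1915) = 10.9031
Bracket: 2^10 = 1024 < 1915 <= 2^11 = 2048
So ceil(log2(1915)) = 11

bits = ceil(log2(1915)) = ceil(10.9031) = 11 bits


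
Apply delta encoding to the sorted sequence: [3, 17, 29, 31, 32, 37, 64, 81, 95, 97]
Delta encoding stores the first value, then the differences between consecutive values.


First value: 3
Deltas:
  17 - 3 = 14
  29 - 17 = 12
  31 - 29 = 2
  32 - 31 = 1
  37 - 32 = 5
  64 - 37 = 27
  81 - 64 = 17
  95 - 81 = 14
  97 - 95 = 2


Delta encoded: [3, 14, 12, 2, 1, 5, 27, 17, 14, 2]


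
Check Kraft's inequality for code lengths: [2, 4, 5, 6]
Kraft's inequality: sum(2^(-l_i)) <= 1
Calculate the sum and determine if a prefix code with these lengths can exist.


Sum = 2^(-2) + 2^(-4) + 2^(-5) + 2^(-6)
    = 0.25 + 0.0625 + 0.03125 + 0.015625
    = 23/64 = 0.359375
Since 0.359375 <= 1, Kraft's inequality IS satisfied.
A prefix code with these lengths CAN exist.

Kraft sum = 0.359375. Satisfied.


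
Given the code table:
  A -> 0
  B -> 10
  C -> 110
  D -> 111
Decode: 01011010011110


Decoding:
0 -> A
10 -> B
110 -> C
10 -> B
0 -> A
111 -> D
10 -> B


Result: ABCBADB


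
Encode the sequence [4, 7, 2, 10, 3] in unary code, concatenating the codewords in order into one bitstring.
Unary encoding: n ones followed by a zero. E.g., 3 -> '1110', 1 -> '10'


Encode each number as n ones followed by a terminating 0:
  4 -> 11110 (5 bits)
  7 -> 11111110 (8 bits)
  2 -> 110 (3 bits)
  10 -> 11111111110 (11 bits)
  3 -> 1110 (4 bits)
Total length = 5 + 8 + 3 + 11 + 4 = 31 bits.

Unary([4, 7, 2, 10, 3]) = 1111011111110110111111111101110 (31 bits)


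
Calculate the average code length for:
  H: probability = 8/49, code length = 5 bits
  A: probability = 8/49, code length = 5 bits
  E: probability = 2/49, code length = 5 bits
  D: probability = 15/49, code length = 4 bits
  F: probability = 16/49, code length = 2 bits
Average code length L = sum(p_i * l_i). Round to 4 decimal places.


Weighted contributions p_i * l_i:
  H: (8/49) * 5 = 40/49
  A: (8/49) * 5 = 40/49
  E: (2/49) * 5 = 10/49
  D: (15/49) * 4 = 60/49
  F: (16/49) * 2 = 32/49
Sum = (40 + 40 + 10 + 60 + 32)/49 = 182/49

L = 182/49 = 3.7143 bits/symbol


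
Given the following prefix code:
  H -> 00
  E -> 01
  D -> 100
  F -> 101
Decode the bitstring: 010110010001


Decoding step by step:
Bits 01 -> E
Bits 01 -> E
Bits 100 -> D
Bits 100 -> D
Bits 01 -> E


Decoded message: EEDDE


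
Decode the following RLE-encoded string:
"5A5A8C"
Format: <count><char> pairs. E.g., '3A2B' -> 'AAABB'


Expanding each <count><char> pair:
  5A -> 'AAAAA'
  5A -> 'AAAAA'
  8C -> 'CCCCCCCC'

Decoded = AAAAAAAAAACCCCCCCC


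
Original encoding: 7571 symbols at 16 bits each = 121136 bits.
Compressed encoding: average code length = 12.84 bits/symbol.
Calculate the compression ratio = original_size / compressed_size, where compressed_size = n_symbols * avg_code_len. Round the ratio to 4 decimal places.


original_size = n_symbols * orig_bits = 7571 * 16 = 121136 bits
compressed_size = n_symbols * avg_code_len = 7571 * 12.84 = 97211.64 bits
ratio = original_size / compressed_size = 121136 / 97211.64 = 1.2461

Compression ratio = 1.2461


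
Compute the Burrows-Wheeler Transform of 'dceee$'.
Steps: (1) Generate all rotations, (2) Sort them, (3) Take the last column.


Rotations (sorted):
  0: $dceee -> last char: e
  1: ceee$d -> last char: d
  2: dceee$ -> last char: $
  3: e$dcee -> last char: e
  4: ee$dce -> last char: e
  5: eee$dc -> last char: c


BWT = ed$eec


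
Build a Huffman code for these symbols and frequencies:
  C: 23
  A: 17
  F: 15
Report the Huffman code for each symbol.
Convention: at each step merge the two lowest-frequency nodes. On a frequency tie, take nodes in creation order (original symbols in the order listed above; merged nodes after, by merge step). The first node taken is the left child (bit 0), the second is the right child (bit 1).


Huffman tree construction:
Step 1: Merge F(15) + A(17) = 32
Step 2: Merge C(23) + (F+A)(32) = 55
Read each symbol's code off the tree from the root (left child = 0, right child = 1).

Codes:
  C: 0 (length 1)
  A: 11 (length 2)
  F: 10 (length 2)
Average code length: 87/55 = 1.5818 bits/symbol


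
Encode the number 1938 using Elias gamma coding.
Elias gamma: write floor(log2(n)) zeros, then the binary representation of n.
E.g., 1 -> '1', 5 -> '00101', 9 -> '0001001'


num_bits = floor(log2(1938)) + 1 = 11
leading_zeros = num_bits - 1 = 10
binary(1938) = 11110010010

Elias gamma(1938) = '0000000000' + '11110010010' = 000000000011110010010 (21 bits)


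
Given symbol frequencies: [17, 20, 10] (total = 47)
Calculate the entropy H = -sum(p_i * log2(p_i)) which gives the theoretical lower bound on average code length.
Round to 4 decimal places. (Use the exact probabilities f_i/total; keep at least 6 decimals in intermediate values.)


Per-symbol terms -p_i * log2(p_i) with p_i = f_i/47:
  p = 17/47 = 0.361702: log2(p) = -1.467126, -p*log2(p) = 0.530663
  p = 20/47 = 0.425532: log2(p) = -1.232661, -p*log2(p) = 0.524536
  p = 10/47 = 0.212766: log2(p) = -2.232661, -p*log2(p) = 0.475034
H = 0.530663 + 0.524536 + 0.475034 = 1.530233

H = 1.5302 bits/symbol


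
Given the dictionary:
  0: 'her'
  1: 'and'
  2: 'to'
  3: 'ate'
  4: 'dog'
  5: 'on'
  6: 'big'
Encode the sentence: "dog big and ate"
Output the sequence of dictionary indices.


Look up each word in the dictionary:
  'dog' -> 4
  'big' -> 6
  'and' -> 1
  'ate' -> 3

Encoded: [4, 6, 1, 3]


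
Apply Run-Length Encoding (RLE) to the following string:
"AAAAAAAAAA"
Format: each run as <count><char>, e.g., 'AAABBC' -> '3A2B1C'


Scanning runs left to right:
  i=0: run of 'A' x 10 -> '10A'

RLE = 10A


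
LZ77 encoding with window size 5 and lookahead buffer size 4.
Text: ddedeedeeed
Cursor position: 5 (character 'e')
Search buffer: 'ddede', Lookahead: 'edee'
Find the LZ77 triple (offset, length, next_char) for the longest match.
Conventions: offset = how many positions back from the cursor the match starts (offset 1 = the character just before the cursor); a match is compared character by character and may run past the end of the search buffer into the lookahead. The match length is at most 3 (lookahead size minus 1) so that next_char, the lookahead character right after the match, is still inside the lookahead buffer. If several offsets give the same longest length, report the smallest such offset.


Try each offset into the search buffer:
  offset=1 (pos 4, char 'e'): match length 1
  offset=2 (pos 3, char 'd'): match length 0
  offset=3 (pos 2, char 'e'): match length 3
  offset=4 (pos 1, char 'd'): match length 0
  offset=5 (pos 0, char 'd'): match length 0
Longest match has length 3 at offset 3.
next_char = character at position 5 + 3 = 8 -> 'e'

Best match: offset=3, length=3 (matching 'ede' starting at position 2)
LZ77 triple: (3, 3, 'e')


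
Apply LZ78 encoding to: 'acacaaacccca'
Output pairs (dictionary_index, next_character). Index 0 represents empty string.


LZ78 encoding steps:
Dictionary: {0: ''}
Step 1: w='' (idx 0), next='a' -> output (0, 'a'), add 'a' as idx 1
Step 2: w='' (idx 0), next='c' -> output (0, 'c'), add 'c' as idx 2
Step 3: w='a' (idx 1), next='c' -> output (1, 'c'), add 'ac' as idx 3
Step 4: w='a' (idx 1), next='a' -> output (1, 'a'), add 'aa' as idx 4
Step 5: w='ac' (idx 3), next='c' -> output (3, 'c'), add 'acc' as idx 5
Step 6: w='c' (idx 2), next='c' -> output (2, 'c'), add 'cc' as idx 6
Step 7: w='a' (idx 1), end of input -> output (1, '')


Encoded: [(0, 'a'), (0, 'c'), (1, 'c'), (1, 'a'), (3, 'c'), (2, 'c'), (1, '')]


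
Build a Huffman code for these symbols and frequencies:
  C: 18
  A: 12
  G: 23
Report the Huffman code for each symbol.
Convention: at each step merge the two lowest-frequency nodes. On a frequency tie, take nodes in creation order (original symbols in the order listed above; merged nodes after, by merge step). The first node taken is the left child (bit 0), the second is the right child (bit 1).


Huffman tree construction:
Step 1: Merge A(12) + C(18) = 30
Step 2: Merge G(23) + (A+C)(30) = 53
Read each symbol's code off the tree from the root (left child = 0, right child = 1).

Codes:
  C: 11 (length 2)
  A: 10 (length 2)
  G: 0 (length 1)
Average code length: 83/53 = 1.5660 bits/symbol


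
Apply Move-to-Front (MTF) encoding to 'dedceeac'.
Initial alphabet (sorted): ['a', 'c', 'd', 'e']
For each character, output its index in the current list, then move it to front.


MTF encoding:
'd': index 2 in ['a', 'c', 'd', 'e'] -> ['d', 'a', 'c', 'e']
'e': index 3 in ['d', 'a', 'c', 'e'] -> ['e', 'd', 'a', 'c']
'd': index 1 in ['e', 'd', 'a', 'c'] -> ['d', 'e', 'a', 'c']
'c': index 3 in ['d', 'e', 'a', 'c'] -> ['c', 'd', 'e', 'a']
'e': index 2 in ['c', 'd', 'e', 'a'] -> ['e', 'c', 'd', 'a']
'e': index 0 in ['e', 'c', 'd', 'a'] -> ['e', 'c', 'd', 'a']
'a': index 3 in ['e', 'c', 'd', 'a'] -> ['a', 'e', 'c', 'd']
'c': index 2 in ['a', 'e', 'c', 'd'] -> ['c', 'a', 'e', 'd']


Output: [2, 3, 1, 3, 2, 0, 3, 2]


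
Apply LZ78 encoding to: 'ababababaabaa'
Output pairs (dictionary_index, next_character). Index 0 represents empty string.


LZ78 encoding steps:
Dictionary: {0: ''}
Step 1: w='' (idx 0), next='a' -> output (0, 'a'), add 'a' as idx 1
Step 2: w='' (idx 0), next='b' -> output (0, 'b'), add 'b' as idx 2
Step 3: w='a' (idx 1), next='b' -> output (1, 'b'), add 'ab' as idx 3
Step 4: w='ab' (idx 3), next='a' -> output (3, 'a'), add 'aba' as idx 4
Step 5: w='b' (idx 2), next='a' -> output (2, 'a'), add 'ba' as idx 5
Step 6: w='aba' (idx 4), next='a' -> output (4, 'a'), add 'abaa' as idx 6


Encoded: [(0, 'a'), (0, 'b'), (1, 'b'), (3, 'a'), (2, 'a'), (4, 'a')]


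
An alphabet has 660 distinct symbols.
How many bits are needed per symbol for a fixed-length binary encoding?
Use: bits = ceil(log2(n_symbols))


log2(660) = 9.3663
Bracket: 2^9 = 512 < 660 <= 2^10 = 1024
So ceil(log2(660)) = 10

bits = ceil(log2(660)) = ceil(9.3663) = 10 bits


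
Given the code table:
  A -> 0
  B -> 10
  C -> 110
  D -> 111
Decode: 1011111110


Decoding:
10 -> B
111 -> D
111 -> D
10 -> B


Result: BDDB


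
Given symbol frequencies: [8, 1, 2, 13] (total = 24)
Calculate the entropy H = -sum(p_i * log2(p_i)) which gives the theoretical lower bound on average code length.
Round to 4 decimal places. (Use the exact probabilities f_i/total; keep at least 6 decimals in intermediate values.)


Per-symbol terms -p_i * log2(p_i) with p_i = f_i/24:
  p = 8/24 = 0.333333: log2(p) = -1.584963, -p*log2(p) = 0.528321
  p = 1/24 = 0.041667: log2(p) = -4.584963, -p*log2(p) = 0.191040
  p = 2/24 = 0.083333: log2(p) = -3.584963, -p*log2(p) = 0.298747
  p = 13/24 = 0.541667: log2(p) = -0.884523, -p*log2(p) = 0.479117
H = 0.528321 + 0.191040 + 0.298747 + 0.479117 = 1.497225

H = 1.4972 bits/symbol


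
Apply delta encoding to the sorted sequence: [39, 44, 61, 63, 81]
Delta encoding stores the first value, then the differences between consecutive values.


First value: 39
Deltas:
  44 - 39 = 5
  61 - 44 = 17
  63 - 61 = 2
  81 - 63 = 18


Delta encoded: [39, 5, 17, 2, 18]


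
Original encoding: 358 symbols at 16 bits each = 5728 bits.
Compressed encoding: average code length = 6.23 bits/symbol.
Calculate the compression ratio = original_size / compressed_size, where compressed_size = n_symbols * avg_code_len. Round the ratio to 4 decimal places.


original_size = n_symbols * orig_bits = 358 * 16 = 5728 bits
compressed_size = n_symbols * avg_code_len = 358 * 6.23 = 2230.34 bits
ratio = original_size / compressed_size = 5728 / 2230.34 = 2.5682

Compression ratio = 2.5682


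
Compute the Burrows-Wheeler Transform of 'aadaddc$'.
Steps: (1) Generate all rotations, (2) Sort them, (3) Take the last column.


Rotations (sorted):
  0: $aadaddc -> last char: c
  1: aadaddc$ -> last char: $
  2: adaddc$a -> last char: a
  3: addc$aad -> last char: d
  4: c$aadadd -> last char: d
  5: daddc$aa -> last char: a
  6: dc$aadad -> last char: d
  7: ddc$aada -> last char: a


BWT = c$addada


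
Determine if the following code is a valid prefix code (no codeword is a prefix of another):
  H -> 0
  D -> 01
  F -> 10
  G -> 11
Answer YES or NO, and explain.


Checking each pair (does one codeword prefix another?):
  H='0' vs D='01': prefix -- VIOLATION

NO -- this is NOT a valid prefix code. H (0) is a prefix of D (01).


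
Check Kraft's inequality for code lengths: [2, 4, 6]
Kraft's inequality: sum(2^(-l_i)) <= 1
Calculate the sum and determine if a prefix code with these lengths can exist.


Sum = 2^(-2) + 2^(-4) + 2^(-6)
    = 0.25 + 0.0625 + 0.015625
    = 21/64 = 0.328125
Since 0.328125 <= 1, Kraft's inequality IS satisfied.
A prefix code with these lengths CAN exist.

Kraft sum = 0.328125. Satisfied.


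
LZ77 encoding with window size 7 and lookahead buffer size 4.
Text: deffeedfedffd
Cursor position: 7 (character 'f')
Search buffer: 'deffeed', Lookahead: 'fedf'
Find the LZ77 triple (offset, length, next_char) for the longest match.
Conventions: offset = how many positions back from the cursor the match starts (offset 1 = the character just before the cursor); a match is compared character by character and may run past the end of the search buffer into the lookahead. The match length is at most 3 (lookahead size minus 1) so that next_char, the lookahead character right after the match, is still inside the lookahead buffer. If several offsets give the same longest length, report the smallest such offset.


Try each offset into the search buffer:
  offset=1 (pos 6, char 'd'): match length 0
  offset=2 (pos 5, char 'e'): match length 0
  offset=3 (pos 4, char 'e'): match length 0
  offset=4 (pos 3, char 'f'): match length 2
  offset=5 (pos 2, char 'f'): match length 1
  offset=6 (pos 1, char 'e'): match length 0
  offset=7 (pos 0, char 'd'): match length 0
Longest match has length 2 at offset 4.
next_char = character at position 7 + 2 = 9 -> 'd'

Best match: offset=4, length=2 (matching 'fe' starting at position 3)
LZ77 triple: (4, 2, 'd')


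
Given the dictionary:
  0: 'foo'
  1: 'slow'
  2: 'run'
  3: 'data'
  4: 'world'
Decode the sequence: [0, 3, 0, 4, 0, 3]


Look up each index in the dictionary:
  0 -> 'foo'
  3 -> 'data'
  0 -> 'foo'
  4 -> 'world'
  0 -> 'foo'
  3 -> 'data'

Decoded: "foo data foo world foo data"


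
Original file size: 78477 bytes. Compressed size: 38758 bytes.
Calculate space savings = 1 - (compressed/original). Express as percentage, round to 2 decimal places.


ratio = compressed/original = 38758/78477 = 0.493877
savings = 1 - ratio = 1 - 0.493877 = 0.506123
as a percentage: 0.506123 * 100 = 50.61%

Space savings = 1 - 38758/78477 = 50.61%


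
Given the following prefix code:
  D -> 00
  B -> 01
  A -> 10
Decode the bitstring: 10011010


Decoding step by step:
Bits 10 -> A
Bits 01 -> B
Bits 10 -> A
Bits 10 -> A


Decoded message: ABAA


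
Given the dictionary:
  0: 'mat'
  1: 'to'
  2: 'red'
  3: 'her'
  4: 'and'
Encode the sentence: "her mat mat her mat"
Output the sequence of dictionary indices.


Look up each word in the dictionary:
  'her' -> 3
  'mat' -> 0
  'mat' -> 0
  'her' -> 3
  'mat' -> 0

Encoded: [3, 0, 0, 3, 0]


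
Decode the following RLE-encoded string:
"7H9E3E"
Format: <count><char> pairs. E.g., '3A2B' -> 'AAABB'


Expanding each <count><char> pair:
  7H -> 'HHHHHHH'
  9E -> 'EEEEEEEEE'
  3E -> 'EEE'

Decoded = HHHHHHHEEEEEEEEEEEE


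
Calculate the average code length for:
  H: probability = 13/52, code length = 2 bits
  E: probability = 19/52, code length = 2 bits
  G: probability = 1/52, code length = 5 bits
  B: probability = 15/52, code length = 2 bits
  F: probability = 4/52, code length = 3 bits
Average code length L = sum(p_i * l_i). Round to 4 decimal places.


Weighted contributions p_i * l_i:
  H: (13/52) * 2 = 26/52
  E: (19/52) * 2 = 38/52
  G: (1/52) * 5 = 5/52
  B: (15/52) * 2 = 30/52
  F: (4/52) * 3 = 12/52
Sum = (26 + 38 + 5 + 30 + 12)/52 = 111/52

L = 111/52 = 2.1346 bits/symbol


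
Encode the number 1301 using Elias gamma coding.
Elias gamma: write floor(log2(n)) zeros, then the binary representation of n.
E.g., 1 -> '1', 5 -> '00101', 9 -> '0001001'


num_bits = floor(log2(1301)) + 1 = 11
leading_zeros = num_bits - 1 = 10
binary(1301) = 10100010101

Elias gamma(1301) = '0000000000' + '10100010101' = 000000000010100010101 (21 bits)


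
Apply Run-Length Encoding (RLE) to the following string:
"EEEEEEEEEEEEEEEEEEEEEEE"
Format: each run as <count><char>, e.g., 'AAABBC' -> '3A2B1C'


Scanning runs left to right:
  i=0: run of 'E' x 23 -> '23E'

RLE = 23E


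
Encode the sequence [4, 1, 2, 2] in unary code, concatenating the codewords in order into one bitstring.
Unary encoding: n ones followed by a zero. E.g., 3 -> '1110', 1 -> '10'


Encode each number as n ones followed by a terminating 0:
  4 -> 11110 (5 bits)
  1 -> 10 (2 bits)
  2 -> 110 (3 bits)
  2 -> 110 (3 bits)
Total length = 5 + 2 + 3 + 3 = 13 bits.

Unary([4, 1, 2, 2]) = 1111010110110 (13 bits)
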